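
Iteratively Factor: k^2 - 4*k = (k)*(k - 4)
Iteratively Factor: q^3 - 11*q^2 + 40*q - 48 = (q - 3)*(q^2 - 8*q + 16) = (q - 4)*(q - 3)*(q - 4)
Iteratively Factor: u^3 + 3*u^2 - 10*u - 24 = (u - 3)*(u^2 + 6*u + 8) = (u - 3)*(u + 4)*(u + 2)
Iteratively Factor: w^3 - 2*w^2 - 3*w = (w)*(w^2 - 2*w - 3) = w*(w + 1)*(w - 3)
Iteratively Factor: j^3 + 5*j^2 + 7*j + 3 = (j + 1)*(j^2 + 4*j + 3) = (j + 1)^2*(j + 3)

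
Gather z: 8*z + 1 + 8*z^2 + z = 8*z^2 + 9*z + 1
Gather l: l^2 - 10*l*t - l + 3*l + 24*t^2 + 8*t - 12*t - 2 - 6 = l^2 + l*(2 - 10*t) + 24*t^2 - 4*t - 8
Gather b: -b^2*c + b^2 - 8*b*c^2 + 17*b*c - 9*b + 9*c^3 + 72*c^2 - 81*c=b^2*(1 - c) + b*(-8*c^2 + 17*c - 9) + 9*c^3 + 72*c^2 - 81*c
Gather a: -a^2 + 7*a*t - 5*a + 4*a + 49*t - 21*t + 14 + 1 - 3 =-a^2 + a*(7*t - 1) + 28*t + 12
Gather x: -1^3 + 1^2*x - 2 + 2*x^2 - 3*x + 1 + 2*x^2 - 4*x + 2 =4*x^2 - 6*x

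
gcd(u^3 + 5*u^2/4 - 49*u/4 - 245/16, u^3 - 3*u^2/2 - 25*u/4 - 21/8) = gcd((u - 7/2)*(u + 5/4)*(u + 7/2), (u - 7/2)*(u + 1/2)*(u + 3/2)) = u - 7/2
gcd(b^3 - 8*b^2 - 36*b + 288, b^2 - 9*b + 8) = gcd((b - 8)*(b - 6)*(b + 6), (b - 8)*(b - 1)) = b - 8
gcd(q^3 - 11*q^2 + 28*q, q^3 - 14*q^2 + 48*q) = q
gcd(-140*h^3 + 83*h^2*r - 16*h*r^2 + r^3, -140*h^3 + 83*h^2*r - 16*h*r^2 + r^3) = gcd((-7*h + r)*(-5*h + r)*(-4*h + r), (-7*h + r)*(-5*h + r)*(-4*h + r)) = -140*h^3 + 83*h^2*r - 16*h*r^2 + r^3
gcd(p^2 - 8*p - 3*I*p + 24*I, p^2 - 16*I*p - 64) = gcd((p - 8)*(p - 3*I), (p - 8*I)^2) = 1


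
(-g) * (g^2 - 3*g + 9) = -g^3 + 3*g^2 - 9*g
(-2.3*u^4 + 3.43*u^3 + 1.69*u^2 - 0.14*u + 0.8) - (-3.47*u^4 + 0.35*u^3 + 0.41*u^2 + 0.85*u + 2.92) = 1.17*u^4 + 3.08*u^3 + 1.28*u^2 - 0.99*u - 2.12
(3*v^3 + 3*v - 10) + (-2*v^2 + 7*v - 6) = 3*v^3 - 2*v^2 + 10*v - 16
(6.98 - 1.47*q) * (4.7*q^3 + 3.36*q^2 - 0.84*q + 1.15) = -6.909*q^4 + 27.8668*q^3 + 24.6876*q^2 - 7.5537*q + 8.027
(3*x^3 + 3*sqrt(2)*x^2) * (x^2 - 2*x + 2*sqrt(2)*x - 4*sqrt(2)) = 3*x^5 - 6*x^4 + 9*sqrt(2)*x^4 - 18*sqrt(2)*x^3 + 12*x^3 - 24*x^2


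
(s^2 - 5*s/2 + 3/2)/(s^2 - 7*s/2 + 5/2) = (2*s - 3)/(2*s - 5)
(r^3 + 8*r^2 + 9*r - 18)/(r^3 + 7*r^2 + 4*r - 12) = (r + 3)/(r + 2)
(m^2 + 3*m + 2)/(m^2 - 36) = (m^2 + 3*m + 2)/(m^2 - 36)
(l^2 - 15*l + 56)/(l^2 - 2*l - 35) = (l - 8)/(l + 5)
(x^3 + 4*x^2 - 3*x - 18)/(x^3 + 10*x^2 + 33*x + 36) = (x - 2)/(x + 4)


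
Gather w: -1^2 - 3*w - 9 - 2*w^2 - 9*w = -2*w^2 - 12*w - 10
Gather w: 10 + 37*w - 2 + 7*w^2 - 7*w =7*w^2 + 30*w + 8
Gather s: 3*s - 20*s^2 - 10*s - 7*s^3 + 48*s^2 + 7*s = -7*s^3 + 28*s^2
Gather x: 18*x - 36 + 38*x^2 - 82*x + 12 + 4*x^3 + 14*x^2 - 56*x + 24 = 4*x^3 + 52*x^2 - 120*x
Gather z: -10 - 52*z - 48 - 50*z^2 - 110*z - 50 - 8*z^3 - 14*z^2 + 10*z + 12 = -8*z^3 - 64*z^2 - 152*z - 96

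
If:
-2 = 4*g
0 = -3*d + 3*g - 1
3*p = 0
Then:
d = -5/6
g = -1/2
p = 0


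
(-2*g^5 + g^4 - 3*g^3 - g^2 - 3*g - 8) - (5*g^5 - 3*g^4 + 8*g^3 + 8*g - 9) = -7*g^5 + 4*g^4 - 11*g^3 - g^2 - 11*g + 1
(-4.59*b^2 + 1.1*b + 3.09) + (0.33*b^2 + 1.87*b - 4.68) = -4.26*b^2 + 2.97*b - 1.59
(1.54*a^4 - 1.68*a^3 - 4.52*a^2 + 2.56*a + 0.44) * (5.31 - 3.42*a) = -5.2668*a^5 + 13.923*a^4 + 6.5376*a^3 - 32.7564*a^2 + 12.0888*a + 2.3364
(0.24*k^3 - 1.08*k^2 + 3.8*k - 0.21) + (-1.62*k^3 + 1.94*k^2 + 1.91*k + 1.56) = -1.38*k^3 + 0.86*k^2 + 5.71*k + 1.35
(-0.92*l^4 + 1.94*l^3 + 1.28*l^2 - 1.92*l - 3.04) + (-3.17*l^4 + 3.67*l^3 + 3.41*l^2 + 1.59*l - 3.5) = -4.09*l^4 + 5.61*l^3 + 4.69*l^2 - 0.33*l - 6.54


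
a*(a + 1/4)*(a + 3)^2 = a^4 + 25*a^3/4 + 21*a^2/2 + 9*a/4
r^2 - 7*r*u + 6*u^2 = (r - 6*u)*(r - u)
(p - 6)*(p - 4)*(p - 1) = p^3 - 11*p^2 + 34*p - 24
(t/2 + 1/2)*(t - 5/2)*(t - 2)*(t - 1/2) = t^4/2 - 2*t^3 + 9*t^2/8 + 19*t/8 - 5/4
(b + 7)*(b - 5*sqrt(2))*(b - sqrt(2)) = b^3 - 6*sqrt(2)*b^2 + 7*b^2 - 42*sqrt(2)*b + 10*b + 70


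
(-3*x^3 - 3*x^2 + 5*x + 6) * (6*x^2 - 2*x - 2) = -18*x^5 - 12*x^4 + 42*x^3 + 32*x^2 - 22*x - 12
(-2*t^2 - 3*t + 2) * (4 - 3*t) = 6*t^3 + t^2 - 18*t + 8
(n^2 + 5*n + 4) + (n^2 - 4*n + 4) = 2*n^2 + n + 8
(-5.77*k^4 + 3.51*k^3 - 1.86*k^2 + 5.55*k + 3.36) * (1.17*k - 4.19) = -6.7509*k^5 + 28.283*k^4 - 16.8831*k^3 + 14.2869*k^2 - 19.3233*k - 14.0784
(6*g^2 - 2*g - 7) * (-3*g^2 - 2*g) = -18*g^4 - 6*g^3 + 25*g^2 + 14*g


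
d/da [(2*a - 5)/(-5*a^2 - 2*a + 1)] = 2*(5*a^2 - 25*a - 4)/(25*a^4 + 20*a^3 - 6*a^2 - 4*a + 1)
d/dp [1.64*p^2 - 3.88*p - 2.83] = 3.28*p - 3.88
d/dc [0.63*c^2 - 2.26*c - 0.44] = 1.26*c - 2.26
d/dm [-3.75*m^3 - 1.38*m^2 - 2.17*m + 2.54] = -11.25*m^2 - 2.76*m - 2.17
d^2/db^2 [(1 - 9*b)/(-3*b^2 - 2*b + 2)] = 2*(4*(3*b + 1)^2*(9*b - 1) - 3*(27*b + 5)*(3*b^2 + 2*b - 2))/(3*b^2 + 2*b - 2)^3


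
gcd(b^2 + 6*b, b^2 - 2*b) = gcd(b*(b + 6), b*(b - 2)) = b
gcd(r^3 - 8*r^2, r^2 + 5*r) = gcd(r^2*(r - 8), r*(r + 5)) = r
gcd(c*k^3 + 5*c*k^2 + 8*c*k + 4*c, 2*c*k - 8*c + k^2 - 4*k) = 1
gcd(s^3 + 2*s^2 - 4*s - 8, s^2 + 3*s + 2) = s + 2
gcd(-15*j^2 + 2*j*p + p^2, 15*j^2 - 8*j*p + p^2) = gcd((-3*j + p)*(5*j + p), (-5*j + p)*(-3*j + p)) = -3*j + p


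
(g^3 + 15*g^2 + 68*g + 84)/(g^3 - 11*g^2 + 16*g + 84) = (g^2 + 13*g + 42)/(g^2 - 13*g + 42)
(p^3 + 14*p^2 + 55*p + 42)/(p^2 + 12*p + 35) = (p^2 + 7*p + 6)/(p + 5)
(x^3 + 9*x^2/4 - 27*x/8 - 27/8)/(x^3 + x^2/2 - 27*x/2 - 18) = (8*x^2 - 6*x - 9)/(4*(2*x^2 - 5*x - 12))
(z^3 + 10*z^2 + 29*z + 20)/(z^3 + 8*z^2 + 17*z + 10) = (z + 4)/(z + 2)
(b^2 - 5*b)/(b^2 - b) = (b - 5)/(b - 1)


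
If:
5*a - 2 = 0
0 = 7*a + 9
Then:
No Solution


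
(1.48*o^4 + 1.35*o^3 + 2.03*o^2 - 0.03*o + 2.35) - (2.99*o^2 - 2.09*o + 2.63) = 1.48*o^4 + 1.35*o^3 - 0.96*o^2 + 2.06*o - 0.28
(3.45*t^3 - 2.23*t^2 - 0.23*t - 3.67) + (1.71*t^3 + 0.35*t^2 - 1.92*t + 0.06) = 5.16*t^3 - 1.88*t^2 - 2.15*t - 3.61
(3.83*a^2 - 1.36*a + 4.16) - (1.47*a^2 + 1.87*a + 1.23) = 2.36*a^2 - 3.23*a + 2.93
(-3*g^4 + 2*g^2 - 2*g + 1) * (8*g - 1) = -24*g^5 + 3*g^4 + 16*g^3 - 18*g^2 + 10*g - 1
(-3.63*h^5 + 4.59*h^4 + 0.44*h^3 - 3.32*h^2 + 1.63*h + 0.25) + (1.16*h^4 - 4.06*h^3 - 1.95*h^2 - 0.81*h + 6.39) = -3.63*h^5 + 5.75*h^4 - 3.62*h^3 - 5.27*h^2 + 0.82*h + 6.64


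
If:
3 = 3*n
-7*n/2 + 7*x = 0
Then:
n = 1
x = 1/2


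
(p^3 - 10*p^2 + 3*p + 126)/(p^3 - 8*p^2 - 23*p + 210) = (p + 3)/(p + 5)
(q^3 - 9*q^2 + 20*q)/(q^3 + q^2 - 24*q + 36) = q*(q^2 - 9*q + 20)/(q^3 + q^2 - 24*q + 36)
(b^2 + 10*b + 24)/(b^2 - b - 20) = (b + 6)/(b - 5)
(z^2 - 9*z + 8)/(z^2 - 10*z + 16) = (z - 1)/(z - 2)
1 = 1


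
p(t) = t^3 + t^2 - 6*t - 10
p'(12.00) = 450.00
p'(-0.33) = -6.33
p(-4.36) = -47.71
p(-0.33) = -7.95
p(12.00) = 1790.00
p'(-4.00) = 34.00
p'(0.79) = -2.55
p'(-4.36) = 42.31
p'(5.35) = 90.57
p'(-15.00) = 639.00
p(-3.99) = -33.66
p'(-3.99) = 33.78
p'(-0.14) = -6.22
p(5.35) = 139.65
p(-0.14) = -9.14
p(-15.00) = -3070.00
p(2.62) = -0.87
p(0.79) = -13.62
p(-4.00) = -34.00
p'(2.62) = 19.83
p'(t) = 3*t^2 + 2*t - 6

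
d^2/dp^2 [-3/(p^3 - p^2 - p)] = 6*(-6*p^4 + 8*p^3 - 3*p - 1)/(p^3*(p^6 - 3*p^5 + 5*p^3 - 3*p - 1))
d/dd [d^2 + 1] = 2*d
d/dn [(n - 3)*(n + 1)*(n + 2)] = 3*n^2 - 7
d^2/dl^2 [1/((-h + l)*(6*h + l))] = 2*(-(h - l)^2 + (h - l)*(6*h + l) - (6*h + l)^2)/((h - l)^3*(6*h + l)^3)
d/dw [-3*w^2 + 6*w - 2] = 6 - 6*w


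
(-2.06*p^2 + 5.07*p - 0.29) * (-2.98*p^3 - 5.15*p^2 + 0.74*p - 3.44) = 6.1388*p^5 - 4.4996*p^4 - 26.7707*p^3 + 12.3317*p^2 - 17.6554*p + 0.9976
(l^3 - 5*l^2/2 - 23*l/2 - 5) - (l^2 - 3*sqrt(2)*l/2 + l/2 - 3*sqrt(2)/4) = l^3 - 7*l^2/2 - 12*l + 3*sqrt(2)*l/2 - 5 + 3*sqrt(2)/4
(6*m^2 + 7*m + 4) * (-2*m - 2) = -12*m^3 - 26*m^2 - 22*m - 8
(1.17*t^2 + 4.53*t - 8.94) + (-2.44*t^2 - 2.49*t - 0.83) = -1.27*t^2 + 2.04*t - 9.77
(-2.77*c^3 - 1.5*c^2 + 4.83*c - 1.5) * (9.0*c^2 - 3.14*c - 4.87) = -24.93*c^5 - 4.8022*c^4 + 61.6699*c^3 - 21.3612*c^2 - 18.8121*c + 7.305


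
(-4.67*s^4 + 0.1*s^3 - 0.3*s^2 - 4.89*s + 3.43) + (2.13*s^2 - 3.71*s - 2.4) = -4.67*s^4 + 0.1*s^3 + 1.83*s^2 - 8.6*s + 1.03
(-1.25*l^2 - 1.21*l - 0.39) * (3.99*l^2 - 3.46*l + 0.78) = -4.9875*l^4 - 0.5029*l^3 + 1.6555*l^2 + 0.4056*l - 0.3042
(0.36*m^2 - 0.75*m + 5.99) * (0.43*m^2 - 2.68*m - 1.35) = 0.1548*m^4 - 1.2873*m^3 + 4.0997*m^2 - 15.0407*m - 8.0865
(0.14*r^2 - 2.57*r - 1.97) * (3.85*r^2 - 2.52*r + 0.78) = 0.539*r^4 - 10.2473*r^3 - 0.9989*r^2 + 2.9598*r - 1.5366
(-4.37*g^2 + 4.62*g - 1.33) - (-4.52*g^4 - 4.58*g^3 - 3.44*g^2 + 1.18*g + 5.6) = 4.52*g^4 + 4.58*g^3 - 0.93*g^2 + 3.44*g - 6.93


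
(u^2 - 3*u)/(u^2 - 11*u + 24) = u/(u - 8)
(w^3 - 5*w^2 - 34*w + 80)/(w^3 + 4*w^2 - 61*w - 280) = (w - 2)/(w + 7)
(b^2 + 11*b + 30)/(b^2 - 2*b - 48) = (b + 5)/(b - 8)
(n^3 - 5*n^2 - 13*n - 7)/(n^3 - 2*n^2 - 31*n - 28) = (n + 1)/(n + 4)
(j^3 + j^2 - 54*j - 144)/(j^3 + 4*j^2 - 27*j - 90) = (j - 8)/(j - 5)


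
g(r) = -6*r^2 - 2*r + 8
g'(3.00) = -38.00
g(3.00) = -52.00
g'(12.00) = -146.00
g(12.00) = -880.00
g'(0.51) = -8.12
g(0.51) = 5.42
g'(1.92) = -25.04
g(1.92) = -17.96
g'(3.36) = -42.32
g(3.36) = -66.46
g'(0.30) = -5.60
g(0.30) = 6.86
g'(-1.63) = 17.56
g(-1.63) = -4.68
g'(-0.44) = 3.28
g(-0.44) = 7.72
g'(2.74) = -34.88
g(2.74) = -42.53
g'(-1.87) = 20.44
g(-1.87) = -9.24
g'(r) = -12*r - 2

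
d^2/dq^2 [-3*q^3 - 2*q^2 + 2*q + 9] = -18*q - 4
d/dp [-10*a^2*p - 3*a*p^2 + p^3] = -10*a^2 - 6*a*p + 3*p^2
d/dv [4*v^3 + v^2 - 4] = 2*v*(6*v + 1)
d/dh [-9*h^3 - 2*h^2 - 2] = h*(-27*h - 4)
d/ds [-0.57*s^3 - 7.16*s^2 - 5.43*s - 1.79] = -1.71*s^2 - 14.32*s - 5.43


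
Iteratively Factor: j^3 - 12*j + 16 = (j - 2)*(j^2 + 2*j - 8) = (j - 2)^2*(j + 4)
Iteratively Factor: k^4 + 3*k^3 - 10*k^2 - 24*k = (k + 4)*(k^3 - k^2 - 6*k) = k*(k + 4)*(k^2 - k - 6) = k*(k + 2)*(k + 4)*(k - 3)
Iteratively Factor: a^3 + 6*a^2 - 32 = (a + 4)*(a^2 + 2*a - 8) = (a + 4)^2*(a - 2)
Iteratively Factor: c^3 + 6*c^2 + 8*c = (c + 4)*(c^2 + 2*c) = (c + 2)*(c + 4)*(c)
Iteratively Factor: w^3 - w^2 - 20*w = (w + 4)*(w^2 - 5*w) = w*(w + 4)*(w - 5)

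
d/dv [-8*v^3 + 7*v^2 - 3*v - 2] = -24*v^2 + 14*v - 3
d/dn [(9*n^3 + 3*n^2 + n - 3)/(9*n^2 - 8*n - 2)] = (81*n^4 - 144*n^3 - 87*n^2 + 42*n - 26)/(81*n^4 - 144*n^3 + 28*n^2 + 32*n + 4)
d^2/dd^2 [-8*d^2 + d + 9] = -16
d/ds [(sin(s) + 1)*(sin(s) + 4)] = (2*sin(s) + 5)*cos(s)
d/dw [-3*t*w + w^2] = -3*t + 2*w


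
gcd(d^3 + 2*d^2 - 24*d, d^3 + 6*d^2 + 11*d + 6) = 1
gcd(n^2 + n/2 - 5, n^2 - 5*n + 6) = n - 2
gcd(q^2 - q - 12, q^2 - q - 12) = q^2 - q - 12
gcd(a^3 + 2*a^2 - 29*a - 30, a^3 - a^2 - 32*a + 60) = a^2 + a - 30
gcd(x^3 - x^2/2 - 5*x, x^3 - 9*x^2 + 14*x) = x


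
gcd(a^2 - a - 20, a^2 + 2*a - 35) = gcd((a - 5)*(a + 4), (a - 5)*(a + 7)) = a - 5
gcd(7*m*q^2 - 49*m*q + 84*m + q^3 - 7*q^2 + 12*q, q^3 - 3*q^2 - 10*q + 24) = q - 4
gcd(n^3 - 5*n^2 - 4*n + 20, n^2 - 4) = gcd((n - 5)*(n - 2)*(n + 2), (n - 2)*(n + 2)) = n^2 - 4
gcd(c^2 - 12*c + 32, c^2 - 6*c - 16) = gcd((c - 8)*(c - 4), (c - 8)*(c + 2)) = c - 8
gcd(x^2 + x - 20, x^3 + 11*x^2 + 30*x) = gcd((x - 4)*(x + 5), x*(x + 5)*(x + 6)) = x + 5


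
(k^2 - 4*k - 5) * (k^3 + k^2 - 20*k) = k^5 - 3*k^4 - 29*k^3 + 75*k^2 + 100*k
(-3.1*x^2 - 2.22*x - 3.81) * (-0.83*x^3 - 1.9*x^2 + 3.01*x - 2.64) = 2.573*x^5 + 7.7326*x^4 - 1.9507*x^3 + 8.7408*x^2 - 5.6073*x + 10.0584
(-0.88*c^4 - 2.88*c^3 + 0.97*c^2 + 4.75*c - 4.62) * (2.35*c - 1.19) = -2.068*c^5 - 5.7208*c^4 + 5.7067*c^3 + 10.0082*c^2 - 16.5095*c + 5.4978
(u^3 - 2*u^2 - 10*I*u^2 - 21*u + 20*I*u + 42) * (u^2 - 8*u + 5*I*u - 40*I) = u^5 - 10*u^4 - 5*I*u^4 + 45*u^3 + 50*I*u^3 - 290*u^2 - 185*I*u^2 + 464*u + 1050*I*u - 1680*I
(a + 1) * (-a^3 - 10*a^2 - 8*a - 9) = -a^4 - 11*a^3 - 18*a^2 - 17*a - 9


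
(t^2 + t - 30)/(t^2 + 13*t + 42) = (t - 5)/(t + 7)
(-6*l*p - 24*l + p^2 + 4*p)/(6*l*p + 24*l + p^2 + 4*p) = (-6*l + p)/(6*l + p)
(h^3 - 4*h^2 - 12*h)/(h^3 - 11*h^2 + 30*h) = (h + 2)/(h - 5)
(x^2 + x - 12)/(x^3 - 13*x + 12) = 1/(x - 1)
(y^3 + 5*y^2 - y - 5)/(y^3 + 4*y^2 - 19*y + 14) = (y^2 + 6*y + 5)/(y^2 + 5*y - 14)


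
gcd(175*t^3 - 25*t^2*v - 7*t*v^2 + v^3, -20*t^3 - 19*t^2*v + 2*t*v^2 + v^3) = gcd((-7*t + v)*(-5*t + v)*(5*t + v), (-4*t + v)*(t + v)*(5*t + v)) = 5*t + v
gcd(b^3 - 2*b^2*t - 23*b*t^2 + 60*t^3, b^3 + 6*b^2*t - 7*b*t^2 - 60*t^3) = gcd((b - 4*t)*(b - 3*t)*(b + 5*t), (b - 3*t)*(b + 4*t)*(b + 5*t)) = -b^2 - 2*b*t + 15*t^2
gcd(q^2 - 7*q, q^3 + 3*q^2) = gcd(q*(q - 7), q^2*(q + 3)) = q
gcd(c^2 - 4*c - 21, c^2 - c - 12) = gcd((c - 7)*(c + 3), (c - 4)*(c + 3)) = c + 3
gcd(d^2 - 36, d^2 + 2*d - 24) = d + 6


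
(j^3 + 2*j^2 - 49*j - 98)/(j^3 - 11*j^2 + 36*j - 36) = (j^3 + 2*j^2 - 49*j - 98)/(j^3 - 11*j^2 + 36*j - 36)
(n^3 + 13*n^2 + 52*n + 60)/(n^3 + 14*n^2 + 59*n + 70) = (n + 6)/(n + 7)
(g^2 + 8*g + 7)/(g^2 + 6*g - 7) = (g + 1)/(g - 1)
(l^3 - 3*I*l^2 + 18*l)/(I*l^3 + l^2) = (l^2 - 3*I*l + 18)/(l*(I*l + 1))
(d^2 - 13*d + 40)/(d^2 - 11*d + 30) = (d - 8)/(d - 6)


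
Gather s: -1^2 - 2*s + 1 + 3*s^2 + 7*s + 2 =3*s^2 + 5*s + 2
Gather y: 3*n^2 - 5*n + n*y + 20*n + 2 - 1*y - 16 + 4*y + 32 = 3*n^2 + 15*n + y*(n + 3) + 18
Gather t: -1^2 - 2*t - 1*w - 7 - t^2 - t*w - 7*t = -t^2 + t*(-w - 9) - w - 8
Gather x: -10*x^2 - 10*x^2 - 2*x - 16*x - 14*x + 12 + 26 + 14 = -20*x^2 - 32*x + 52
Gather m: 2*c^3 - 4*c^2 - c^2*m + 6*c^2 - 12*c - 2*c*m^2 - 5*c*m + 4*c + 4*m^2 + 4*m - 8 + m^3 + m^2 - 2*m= 2*c^3 + 2*c^2 - 8*c + m^3 + m^2*(5 - 2*c) + m*(-c^2 - 5*c + 2) - 8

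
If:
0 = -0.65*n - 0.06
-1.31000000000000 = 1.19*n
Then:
No Solution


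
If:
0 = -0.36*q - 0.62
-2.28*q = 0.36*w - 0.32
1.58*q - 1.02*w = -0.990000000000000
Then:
No Solution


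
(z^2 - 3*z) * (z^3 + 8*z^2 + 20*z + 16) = z^5 + 5*z^4 - 4*z^3 - 44*z^2 - 48*z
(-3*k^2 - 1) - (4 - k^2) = -2*k^2 - 5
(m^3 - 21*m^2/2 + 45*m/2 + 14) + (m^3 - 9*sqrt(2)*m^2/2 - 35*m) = 2*m^3 - 21*m^2/2 - 9*sqrt(2)*m^2/2 - 25*m/2 + 14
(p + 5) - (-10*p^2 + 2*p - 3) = 10*p^2 - p + 8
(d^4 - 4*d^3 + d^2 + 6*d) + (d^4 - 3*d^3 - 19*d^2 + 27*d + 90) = 2*d^4 - 7*d^3 - 18*d^2 + 33*d + 90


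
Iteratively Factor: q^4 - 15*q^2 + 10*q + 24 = (q + 1)*(q^3 - q^2 - 14*q + 24) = (q - 3)*(q + 1)*(q^2 + 2*q - 8) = (q - 3)*(q - 2)*(q + 1)*(q + 4)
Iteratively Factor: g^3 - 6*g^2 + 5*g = (g - 5)*(g^2 - g) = (g - 5)*(g - 1)*(g)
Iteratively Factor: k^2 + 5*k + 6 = (k + 2)*(k + 3)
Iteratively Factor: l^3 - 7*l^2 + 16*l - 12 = (l - 2)*(l^2 - 5*l + 6) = (l - 3)*(l - 2)*(l - 2)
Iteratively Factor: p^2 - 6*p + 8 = (p - 4)*(p - 2)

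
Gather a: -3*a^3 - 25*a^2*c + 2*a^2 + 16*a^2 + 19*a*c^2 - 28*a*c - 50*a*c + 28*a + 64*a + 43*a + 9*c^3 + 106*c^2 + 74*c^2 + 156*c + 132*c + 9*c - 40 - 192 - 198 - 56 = -3*a^3 + a^2*(18 - 25*c) + a*(19*c^2 - 78*c + 135) + 9*c^3 + 180*c^2 + 297*c - 486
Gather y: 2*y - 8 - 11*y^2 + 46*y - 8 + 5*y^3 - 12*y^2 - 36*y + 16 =5*y^3 - 23*y^2 + 12*y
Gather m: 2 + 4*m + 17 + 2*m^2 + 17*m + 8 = 2*m^2 + 21*m + 27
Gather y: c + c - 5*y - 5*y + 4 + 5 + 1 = 2*c - 10*y + 10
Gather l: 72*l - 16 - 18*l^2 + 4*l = -18*l^2 + 76*l - 16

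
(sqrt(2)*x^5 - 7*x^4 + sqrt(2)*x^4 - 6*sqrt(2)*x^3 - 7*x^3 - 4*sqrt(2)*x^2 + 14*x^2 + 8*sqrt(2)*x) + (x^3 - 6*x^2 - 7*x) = sqrt(2)*x^5 - 7*x^4 + sqrt(2)*x^4 - 6*sqrt(2)*x^3 - 6*x^3 - 4*sqrt(2)*x^2 + 8*x^2 - 7*x + 8*sqrt(2)*x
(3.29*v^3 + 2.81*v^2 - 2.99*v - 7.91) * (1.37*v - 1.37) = 4.5073*v^4 - 0.6576*v^3 - 7.946*v^2 - 6.7404*v + 10.8367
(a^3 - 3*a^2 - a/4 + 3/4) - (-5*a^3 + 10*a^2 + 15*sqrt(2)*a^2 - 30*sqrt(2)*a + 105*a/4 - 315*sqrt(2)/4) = 6*a^3 - 15*sqrt(2)*a^2 - 13*a^2 - 53*a/2 + 30*sqrt(2)*a + 3/4 + 315*sqrt(2)/4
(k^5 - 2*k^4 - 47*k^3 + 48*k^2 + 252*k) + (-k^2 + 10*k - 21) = k^5 - 2*k^4 - 47*k^3 + 47*k^2 + 262*k - 21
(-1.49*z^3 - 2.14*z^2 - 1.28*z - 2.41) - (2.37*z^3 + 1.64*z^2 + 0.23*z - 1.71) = -3.86*z^3 - 3.78*z^2 - 1.51*z - 0.7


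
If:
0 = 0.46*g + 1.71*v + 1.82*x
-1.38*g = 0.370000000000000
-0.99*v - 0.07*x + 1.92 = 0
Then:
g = -0.27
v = 2.07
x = -1.88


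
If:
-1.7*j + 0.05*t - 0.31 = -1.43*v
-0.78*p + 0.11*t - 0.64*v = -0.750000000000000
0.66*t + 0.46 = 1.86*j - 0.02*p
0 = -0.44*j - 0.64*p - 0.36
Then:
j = -6.35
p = 3.80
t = -18.70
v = -6.68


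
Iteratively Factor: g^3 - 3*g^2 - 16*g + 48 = (g - 4)*(g^2 + g - 12) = (g - 4)*(g - 3)*(g + 4)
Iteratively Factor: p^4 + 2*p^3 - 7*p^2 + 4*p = (p)*(p^3 + 2*p^2 - 7*p + 4) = p*(p - 1)*(p^2 + 3*p - 4) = p*(p - 1)^2*(p + 4)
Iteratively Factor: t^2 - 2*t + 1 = (t - 1)*(t - 1)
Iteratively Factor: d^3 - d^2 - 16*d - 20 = (d - 5)*(d^2 + 4*d + 4) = (d - 5)*(d + 2)*(d + 2)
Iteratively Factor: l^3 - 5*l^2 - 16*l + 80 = (l + 4)*(l^2 - 9*l + 20) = (l - 5)*(l + 4)*(l - 4)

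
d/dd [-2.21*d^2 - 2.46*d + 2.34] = -4.42*d - 2.46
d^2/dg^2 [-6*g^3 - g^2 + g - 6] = -36*g - 2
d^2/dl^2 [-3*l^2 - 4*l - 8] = -6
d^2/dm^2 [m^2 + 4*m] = 2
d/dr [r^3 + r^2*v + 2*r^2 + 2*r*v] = 3*r^2 + 2*r*v + 4*r + 2*v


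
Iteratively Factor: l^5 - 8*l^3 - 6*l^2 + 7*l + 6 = (l - 3)*(l^4 + 3*l^3 + l^2 - 3*l - 2) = (l - 3)*(l - 1)*(l^3 + 4*l^2 + 5*l + 2) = (l - 3)*(l - 1)*(l + 2)*(l^2 + 2*l + 1) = (l - 3)*(l - 1)*(l + 1)*(l + 2)*(l + 1)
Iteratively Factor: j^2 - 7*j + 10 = (j - 5)*(j - 2)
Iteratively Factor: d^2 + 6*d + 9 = (d + 3)*(d + 3)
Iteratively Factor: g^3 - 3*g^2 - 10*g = (g - 5)*(g^2 + 2*g) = (g - 5)*(g + 2)*(g)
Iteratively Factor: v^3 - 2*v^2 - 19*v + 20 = (v + 4)*(v^2 - 6*v + 5) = (v - 1)*(v + 4)*(v - 5)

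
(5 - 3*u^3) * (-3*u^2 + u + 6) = 9*u^5 - 3*u^4 - 18*u^3 - 15*u^2 + 5*u + 30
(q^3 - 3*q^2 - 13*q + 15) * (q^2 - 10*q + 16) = q^5 - 13*q^4 + 33*q^3 + 97*q^2 - 358*q + 240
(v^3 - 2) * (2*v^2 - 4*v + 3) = 2*v^5 - 4*v^4 + 3*v^3 - 4*v^2 + 8*v - 6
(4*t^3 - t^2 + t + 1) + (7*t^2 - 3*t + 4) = 4*t^3 + 6*t^2 - 2*t + 5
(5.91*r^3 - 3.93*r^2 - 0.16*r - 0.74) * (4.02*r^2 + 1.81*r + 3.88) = 23.7582*r^5 - 5.1015*r^4 + 15.1743*r^3 - 18.5128*r^2 - 1.9602*r - 2.8712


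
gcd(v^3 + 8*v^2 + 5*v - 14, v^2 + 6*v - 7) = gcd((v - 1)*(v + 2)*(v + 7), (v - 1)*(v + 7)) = v^2 + 6*v - 7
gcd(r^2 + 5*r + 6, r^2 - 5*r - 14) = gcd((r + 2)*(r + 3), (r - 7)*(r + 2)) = r + 2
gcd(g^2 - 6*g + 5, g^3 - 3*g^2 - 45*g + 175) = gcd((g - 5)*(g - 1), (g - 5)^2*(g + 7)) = g - 5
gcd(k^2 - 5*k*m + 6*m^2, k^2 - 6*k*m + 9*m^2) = k - 3*m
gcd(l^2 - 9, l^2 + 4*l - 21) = l - 3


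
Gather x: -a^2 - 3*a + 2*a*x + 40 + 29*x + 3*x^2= -a^2 - 3*a + 3*x^2 + x*(2*a + 29) + 40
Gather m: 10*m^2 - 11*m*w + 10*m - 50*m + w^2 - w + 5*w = 10*m^2 + m*(-11*w - 40) + w^2 + 4*w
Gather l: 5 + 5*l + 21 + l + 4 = 6*l + 30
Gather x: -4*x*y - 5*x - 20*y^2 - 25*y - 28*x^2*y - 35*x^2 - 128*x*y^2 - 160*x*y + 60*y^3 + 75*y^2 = x^2*(-28*y - 35) + x*(-128*y^2 - 164*y - 5) + 60*y^3 + 55*y^2 - 25*y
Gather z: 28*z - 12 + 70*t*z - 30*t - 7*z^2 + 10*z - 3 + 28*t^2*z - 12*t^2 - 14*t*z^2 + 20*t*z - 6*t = -12*t^2 - 36*t + z^2*(-14*t - 7) + z*(28*t^2 + 90*t + 38) - 15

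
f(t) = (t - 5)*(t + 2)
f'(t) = 2*t - 3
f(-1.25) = -4.69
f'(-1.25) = -5.50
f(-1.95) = -0.35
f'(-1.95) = -6.90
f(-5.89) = 42.36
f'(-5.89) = -14.78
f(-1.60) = -2.64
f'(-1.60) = -6.20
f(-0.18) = -9.43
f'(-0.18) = -3.36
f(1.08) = -12.07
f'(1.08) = -0.84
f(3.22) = -9.29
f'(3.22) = 3.44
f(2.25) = -11.69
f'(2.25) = 1.50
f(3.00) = -10.00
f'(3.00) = 3.00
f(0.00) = -10.00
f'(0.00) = -3.00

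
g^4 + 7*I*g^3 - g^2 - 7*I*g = g*(g - 1)*(g + 1)*(g + 7*I)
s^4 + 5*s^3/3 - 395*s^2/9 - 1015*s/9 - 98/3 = (s - 7)*(s + 1/3)*(s + 7/3)*(s + 6)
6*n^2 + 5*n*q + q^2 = (2*n + q)*(3*n + q)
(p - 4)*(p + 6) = p^2 + 2*p - 24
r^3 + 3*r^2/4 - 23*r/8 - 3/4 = (r - 3/2)*(r + 1/4)*(r + 2)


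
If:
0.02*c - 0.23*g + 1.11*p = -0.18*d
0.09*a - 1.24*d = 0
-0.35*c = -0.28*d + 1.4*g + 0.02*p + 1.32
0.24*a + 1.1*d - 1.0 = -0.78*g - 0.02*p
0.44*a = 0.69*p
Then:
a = 0.55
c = -7.94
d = 0.04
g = 1.05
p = 0.35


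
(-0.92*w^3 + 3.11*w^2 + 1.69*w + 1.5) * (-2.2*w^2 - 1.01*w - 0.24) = 2.024*w^5 - 5.9128*w^4 - 6.6383*w^3 - 5.7533*w^2 - 1.9206*w - 0.36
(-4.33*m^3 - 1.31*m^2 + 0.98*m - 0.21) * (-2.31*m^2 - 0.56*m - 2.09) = 10.0023*m^5 + 5.4509*m^4 + 7.5195*m^3 + 2.6742*m^2 - 1.9306*m + 0.4389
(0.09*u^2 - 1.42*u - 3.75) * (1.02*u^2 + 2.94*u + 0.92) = 0.0918*u^4 - 1.1838*u^3 - 7.917*u^2 - 12.3314*u - 3.45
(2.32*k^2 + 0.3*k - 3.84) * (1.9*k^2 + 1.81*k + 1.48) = 4.408*k^4 + 4.7692*k^3 - 3.3194*k^2 - 6.5064*k - 5.6832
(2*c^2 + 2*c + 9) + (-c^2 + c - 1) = c^2 + 3*c + 8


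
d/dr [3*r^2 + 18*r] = 6*r + 18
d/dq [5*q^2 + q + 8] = 10*q + 1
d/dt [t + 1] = 1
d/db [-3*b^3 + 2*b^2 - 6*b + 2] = -9*b^2 + 4*b - 6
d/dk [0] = 0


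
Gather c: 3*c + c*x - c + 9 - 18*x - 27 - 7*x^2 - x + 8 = c*(x + 2) - 7*x^2 - 19*x - 10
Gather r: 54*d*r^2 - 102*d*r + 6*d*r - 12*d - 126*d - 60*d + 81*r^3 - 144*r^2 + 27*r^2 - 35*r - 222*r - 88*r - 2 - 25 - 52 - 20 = -198*d + 81*r^3 + r^2*(54*d - 117) + r*(-96*d - 345) - 99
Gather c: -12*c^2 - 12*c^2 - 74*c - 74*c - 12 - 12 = -24*c^2 - 148*c - 24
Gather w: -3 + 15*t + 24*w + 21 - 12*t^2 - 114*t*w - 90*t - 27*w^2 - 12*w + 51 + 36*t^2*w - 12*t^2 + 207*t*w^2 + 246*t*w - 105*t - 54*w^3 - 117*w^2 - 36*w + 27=-24*t^2 - 180*t - 54*w^3 + w^2*(207*t - 144) + w*(36*t^2 + 132*t - 24) + 96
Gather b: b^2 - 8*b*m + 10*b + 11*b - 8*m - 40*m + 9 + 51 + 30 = b^2 + b*(21 - 8*m) - 48*m + 90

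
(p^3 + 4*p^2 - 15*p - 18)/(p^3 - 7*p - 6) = (p + 6)/(p + 2)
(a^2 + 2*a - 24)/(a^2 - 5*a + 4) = (a + 6)/(a - 1)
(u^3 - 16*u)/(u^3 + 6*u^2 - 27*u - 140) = u*(u - 4)/(u^2 + 2*u - 35)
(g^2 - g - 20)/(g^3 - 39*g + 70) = (g + 4)/(g^2 + 5*g - 14)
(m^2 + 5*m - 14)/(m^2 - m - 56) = (m - 2)/(m - 8)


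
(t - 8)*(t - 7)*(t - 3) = t^3 - 18*t^2 + 101*t - 168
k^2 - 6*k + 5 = (k - 5)*(k - 1)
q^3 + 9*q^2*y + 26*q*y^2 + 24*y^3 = (q + 2*y)*(q + 3*y)*(q + 4*y)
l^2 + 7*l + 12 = (l + 3)*(l + 4)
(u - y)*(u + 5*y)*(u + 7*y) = u^3 + 11*u^2*y + 23*u*y^2 - 35*y^3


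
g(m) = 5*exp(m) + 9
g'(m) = 5*exp(m)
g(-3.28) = 9.19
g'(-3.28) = 0.19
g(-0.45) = 12.19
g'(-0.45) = 3.19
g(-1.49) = 10.13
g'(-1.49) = 1.13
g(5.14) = 862.58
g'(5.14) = 853.58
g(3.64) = 199.46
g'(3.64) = 190.46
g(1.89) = 42.10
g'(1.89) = 33.10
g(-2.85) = 9.29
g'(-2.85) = 0.29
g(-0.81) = 11.22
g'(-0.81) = 2.22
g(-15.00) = 9.00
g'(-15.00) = 0.00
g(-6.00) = 9.01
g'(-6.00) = 0.01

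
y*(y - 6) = y^2 - 6*y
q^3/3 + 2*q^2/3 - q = q*(q/3 + 1)*(q - 1)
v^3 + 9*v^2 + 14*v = v*(v + 2)*(v + 7)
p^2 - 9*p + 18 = (p - 6)*(p - 3)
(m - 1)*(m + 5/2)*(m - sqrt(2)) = m^3 - sqrt(2)*m^2 + 3*m^2/2 - 5*m/2 - 3*sqrt(2)*m/2 + 5*sqrt(2)/2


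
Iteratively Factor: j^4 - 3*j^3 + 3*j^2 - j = (j - 1)*(j^3 - 2*j^2 + j) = j*(j - 1)*(j^2 - 2*j + 1) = j*(j - 1)^2*(j - 1)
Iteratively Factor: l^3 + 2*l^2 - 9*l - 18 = (l + 2)*(l^2 - 9) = (l - 3)*(l + 2)*(l + 3)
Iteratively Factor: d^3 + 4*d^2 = (d)*(d^2 + 4*d) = d*(d + 4)*(d)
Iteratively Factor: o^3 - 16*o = (o + 4)*(o^2 - 4*o) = o*(o + 4)*(o - 4)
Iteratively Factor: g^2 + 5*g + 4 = (g + 4)*(g + 1)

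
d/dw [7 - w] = -1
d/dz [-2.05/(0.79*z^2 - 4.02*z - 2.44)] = (3.239*z - 8.241)/(-0.79*z^2 + 4.02*z + 2.44)^2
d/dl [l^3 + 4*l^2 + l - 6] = 3*l^2 + 8*l + 1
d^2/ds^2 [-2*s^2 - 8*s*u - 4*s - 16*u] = -4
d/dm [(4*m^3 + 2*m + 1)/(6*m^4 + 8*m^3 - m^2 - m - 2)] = (-24*m^6 - 40*m^4 - 64*m^3 - 46*m^2 + 2*m - 3)/(36*m^8 + 96*m^7 + 52*m^6 - 28*m^5 - 39*m^4 - 30*m^3 + 5*m^2 + 4*m + 4)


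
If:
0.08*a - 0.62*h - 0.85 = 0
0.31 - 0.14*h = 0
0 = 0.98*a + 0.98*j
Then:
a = 27.79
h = 2.21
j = -27.79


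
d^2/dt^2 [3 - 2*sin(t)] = 2*sin(t)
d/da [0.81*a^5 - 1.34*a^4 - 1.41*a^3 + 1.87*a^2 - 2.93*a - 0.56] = 4.05*a^4 - 5.36*a^3 - 4.23*a^2 + 3.74*a - 2.93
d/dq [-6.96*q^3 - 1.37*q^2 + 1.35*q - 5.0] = -20.88*q^2 - 2.74*q + 1.35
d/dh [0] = 0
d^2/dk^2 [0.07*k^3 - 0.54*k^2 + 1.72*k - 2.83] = 0.42*k - 1.08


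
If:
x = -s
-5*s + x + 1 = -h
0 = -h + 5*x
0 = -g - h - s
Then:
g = 4/11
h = -5/11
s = 1/11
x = -1/11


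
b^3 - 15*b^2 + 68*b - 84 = (b - 7)*(b - 6)*(b - 2)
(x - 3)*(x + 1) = x^2 - 2*x - 3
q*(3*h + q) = 3*h*q + q^2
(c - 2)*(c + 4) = c^2 + 2*c - 8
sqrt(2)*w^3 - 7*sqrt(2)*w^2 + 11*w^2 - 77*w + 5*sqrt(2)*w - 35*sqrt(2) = (w - 7)*(w + 5*sqrt(2))*(sqrt(2)*w + 1)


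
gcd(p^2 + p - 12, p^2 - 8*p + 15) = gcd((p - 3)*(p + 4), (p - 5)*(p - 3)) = p - 3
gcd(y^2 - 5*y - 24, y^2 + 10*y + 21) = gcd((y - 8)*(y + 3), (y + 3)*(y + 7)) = y + 3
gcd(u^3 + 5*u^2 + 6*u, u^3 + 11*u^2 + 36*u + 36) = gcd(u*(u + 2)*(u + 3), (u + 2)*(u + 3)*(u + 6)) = u^2 + 5*u + 6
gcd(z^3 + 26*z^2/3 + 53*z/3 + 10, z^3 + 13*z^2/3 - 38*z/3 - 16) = z^2 + 7*z + 6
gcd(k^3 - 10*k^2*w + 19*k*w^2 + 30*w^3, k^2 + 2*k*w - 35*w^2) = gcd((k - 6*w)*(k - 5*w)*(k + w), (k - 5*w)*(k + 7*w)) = -k + 5*w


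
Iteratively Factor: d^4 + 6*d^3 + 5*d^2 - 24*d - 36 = (d + 3)*(d^3 + 3*d^2 - 4*d - 12) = (d - 2)*(d + 3)*(d^2 + 5*d + 6) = (d - 2)*(d + 3)^2*(d + 2)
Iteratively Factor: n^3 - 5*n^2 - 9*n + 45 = (n - 3)*(n^2 - 2*n - 15) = (n - 5)*(n - 3)*(n + 3)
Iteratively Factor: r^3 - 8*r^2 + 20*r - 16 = (r - 2)*(r^2 - 6*r + 8) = (r - 4)*(r - 2)*(r - 2)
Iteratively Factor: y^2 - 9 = (y - 3)*(y + 3)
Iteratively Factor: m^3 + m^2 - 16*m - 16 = (m + 4)*(m^2 - 3*m - 4) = (m - 4)*(m + 4)*(m + 1)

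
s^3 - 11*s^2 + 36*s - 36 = (s - 6)*(s - 3)*(s - 2)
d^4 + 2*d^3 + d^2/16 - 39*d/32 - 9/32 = (d - 3/4)*(d + 1/4)*(d + 1)*(d + 3/2)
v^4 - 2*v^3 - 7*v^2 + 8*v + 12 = (v - 3)*(v - 2)*(v + 1)*(v + 2)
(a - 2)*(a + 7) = a^2 + 5*a - 14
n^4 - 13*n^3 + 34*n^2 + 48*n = n*(n - 8)*(n - 6)*(n + 1)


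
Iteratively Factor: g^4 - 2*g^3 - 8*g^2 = (g)*(g^3 - 2*g^2 - 8*g) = g*(g - 4)*(g^2 + 2*g) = g*(g - 4)*(g + 2)*(g)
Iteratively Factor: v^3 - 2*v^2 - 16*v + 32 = (v - 2)*(v^2 - 16) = (v - 2)*(v + 4)*(v - 4)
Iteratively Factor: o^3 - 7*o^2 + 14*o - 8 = (o - 2)*(o^2 - 5*o + 4) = (o - 4)*(o - 2)*(o - 1)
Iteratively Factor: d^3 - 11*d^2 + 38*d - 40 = (d - 4)*(d^2 - 7*d + 10) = (d - 5)*(d - 4)*(d - 2)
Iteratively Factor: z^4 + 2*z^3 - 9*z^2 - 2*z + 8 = (z - 1)*(z^3 + 3*z^2 - 6*z - 8) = (z - 1)*(z + 1)*(z^2 + 2*z - 8) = (z - 2)*(z - 1)*(z + 1)*(z + 4)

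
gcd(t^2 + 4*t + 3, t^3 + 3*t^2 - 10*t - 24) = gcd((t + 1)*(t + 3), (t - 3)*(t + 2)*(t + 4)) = 1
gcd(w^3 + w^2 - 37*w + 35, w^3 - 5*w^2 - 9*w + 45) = w - 5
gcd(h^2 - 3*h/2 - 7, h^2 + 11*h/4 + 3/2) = h + 2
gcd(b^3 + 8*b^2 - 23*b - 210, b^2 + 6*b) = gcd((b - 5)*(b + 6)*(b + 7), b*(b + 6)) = b + 6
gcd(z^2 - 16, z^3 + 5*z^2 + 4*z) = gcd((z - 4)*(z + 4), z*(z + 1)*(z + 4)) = z + 4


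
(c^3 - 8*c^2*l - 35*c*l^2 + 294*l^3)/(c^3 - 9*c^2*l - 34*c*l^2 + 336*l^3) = (c - 7*l)/(c - 8*l)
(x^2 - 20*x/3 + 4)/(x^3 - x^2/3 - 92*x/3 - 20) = (3*x - 2)/(3*x^2 + 17*x + 10)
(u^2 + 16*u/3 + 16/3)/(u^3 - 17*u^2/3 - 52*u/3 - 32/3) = (u + 4)/(u^2 - 7*u - 8)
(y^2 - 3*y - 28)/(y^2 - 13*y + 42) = (y + 4)/(y - 6)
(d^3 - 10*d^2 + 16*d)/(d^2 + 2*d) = (d^2 - 10*d + 16)/(d + 2)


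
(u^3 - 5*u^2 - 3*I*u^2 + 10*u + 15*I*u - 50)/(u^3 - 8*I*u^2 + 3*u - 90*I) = (u^2 + u*(-5 + 2*I) - 10*I)/(u^2 - 3*I*u + 18)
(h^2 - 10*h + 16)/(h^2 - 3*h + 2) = (h - 8)/(h - 1)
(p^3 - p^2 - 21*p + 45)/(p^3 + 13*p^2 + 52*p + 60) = (p^2 - 6*p + 9)/(p^2 + 8*p + 12)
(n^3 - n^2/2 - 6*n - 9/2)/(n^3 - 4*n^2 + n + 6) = (n + 3/2)/(n - 2)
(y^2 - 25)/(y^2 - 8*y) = (y^2 - 25)/(y*(y - 8))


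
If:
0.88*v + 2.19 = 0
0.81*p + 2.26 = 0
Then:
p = -2.79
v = -2.49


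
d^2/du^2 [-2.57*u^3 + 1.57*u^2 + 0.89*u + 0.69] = 3.14 - 15.42*u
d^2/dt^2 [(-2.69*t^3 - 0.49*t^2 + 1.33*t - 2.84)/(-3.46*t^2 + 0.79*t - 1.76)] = (5.6843418860808e-14*t^5 - 1.06581410364015e-14*t^4 - 58.570114*t^3 + 163.651584*t^2 + 52.013136*t - 31.706856)/(41.421736*t^6 - 28.372692*t^5 + 69.688206*t^4 - 29.357743*t^3 + 35.448336*t^2 - 7.341312*t + 5.451776)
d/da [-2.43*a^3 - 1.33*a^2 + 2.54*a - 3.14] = -7.29*a^2 - 2.66*a + 2.54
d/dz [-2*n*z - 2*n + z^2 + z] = -2*n + 2*z + 1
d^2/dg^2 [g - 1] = 0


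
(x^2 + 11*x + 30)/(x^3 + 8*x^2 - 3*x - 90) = 1/(x - 3)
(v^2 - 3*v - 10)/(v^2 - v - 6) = (v - 5)/(v - 3)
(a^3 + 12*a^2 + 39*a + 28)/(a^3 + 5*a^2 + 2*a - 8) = (a^2 + 8*a + 7)/(a^2 + a - 2)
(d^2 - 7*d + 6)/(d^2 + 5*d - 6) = (d - 6)/(d + 6)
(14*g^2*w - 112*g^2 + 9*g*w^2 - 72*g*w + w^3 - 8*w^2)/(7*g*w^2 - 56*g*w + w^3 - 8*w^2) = (2*g + w)/w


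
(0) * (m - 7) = 0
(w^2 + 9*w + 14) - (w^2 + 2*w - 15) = 7*w + 29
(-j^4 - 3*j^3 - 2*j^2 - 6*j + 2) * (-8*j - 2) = 8*j^5 + 26*j^4 + 22*j^3 + 52*j^2 - 4*j - 4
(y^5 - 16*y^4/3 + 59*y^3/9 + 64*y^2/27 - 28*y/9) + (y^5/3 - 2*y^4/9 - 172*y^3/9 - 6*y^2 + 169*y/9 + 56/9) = 4*y^5/3 - 50*y^4/9 - 113*y^3/9 - 98*y^2/27 + 47*y/3 + 56/9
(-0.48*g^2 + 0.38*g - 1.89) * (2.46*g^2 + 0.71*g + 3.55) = -1.1808*g^4 + 0.594*g^3 - 6.0836*g^2 + 0.00710000000000011*g - 6.7095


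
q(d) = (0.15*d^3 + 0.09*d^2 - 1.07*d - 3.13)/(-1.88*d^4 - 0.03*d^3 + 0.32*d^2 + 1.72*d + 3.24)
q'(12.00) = 0.00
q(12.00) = -0.01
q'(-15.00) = 0.00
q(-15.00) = 0.00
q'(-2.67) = 0.02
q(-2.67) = 0.03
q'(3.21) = -0.03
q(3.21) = 0.00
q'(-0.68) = 2.07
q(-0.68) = -1.32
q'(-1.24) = 4.01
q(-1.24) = 0.70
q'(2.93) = -0.05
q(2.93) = 0.01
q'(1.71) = -1.73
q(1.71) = 0.43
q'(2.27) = -0.21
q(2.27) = 0.08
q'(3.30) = -0.02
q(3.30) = 0.00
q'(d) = (0.45*d^2 + 0.18*d - 1.07)/(-1.88*d^4 - 0.03*d^3 + 0.32*d^2 + 1.72*d + 3.24) + (0.15*d^3 + 0.09*d^2 - 1.07*d - 3.13)*(7.52*d^3 + 0.09*d^2 - 0.64*d - 1.72)/(-1.88*d^4 - 0.03*d^3 + 0.32*d^2 + 1.72*d + 3.24)^2 = (0.282*d^6 + 0.3384*d^5 - 5.9841*d^4 - 23.0858*d^3 + 1.6735*d^2 + 2.5864*d + 1.9168)/(3.5344*d^8 + 0.1128*d^7 - 1.2023*d^6 - 6.4864*d^5 - 12.1832*d^4 + 0.9064*d^3 + 5.032*d^2 + 11.1456*d + 10.4976)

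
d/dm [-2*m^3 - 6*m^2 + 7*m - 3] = -6*m^2 - 12*m + 7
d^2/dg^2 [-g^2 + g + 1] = -2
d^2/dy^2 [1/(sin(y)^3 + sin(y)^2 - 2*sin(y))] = (-9*sin(y)^2 - 20*sin(y) - 8 + 14/sin(y) + 4/sin(y)^2 - 8/sin(y)^3)/((sin(y) - 1)^2*(sin(y) + 2)^3)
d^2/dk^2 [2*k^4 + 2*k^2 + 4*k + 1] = 24*k^2 + 4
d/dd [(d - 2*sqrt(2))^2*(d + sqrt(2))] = 3*d*(d - 2*sqrt(2))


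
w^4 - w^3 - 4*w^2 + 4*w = w*(w - 2)*(w - 1)*(w + 2)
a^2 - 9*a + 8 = (a - 8)*(a - 1)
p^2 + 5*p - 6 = (p - 1)*(p + 6)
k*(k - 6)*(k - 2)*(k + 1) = k^4 - 7*k^3 + 4*k^2 + 12*k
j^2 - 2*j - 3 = (j - 3)*(j + 1)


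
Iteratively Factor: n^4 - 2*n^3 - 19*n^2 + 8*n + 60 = (n - 5)*(n^3 + 3*n^2 - 4*n - 12) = (n - 5)*(n + 2)*(n^2 + n - 6) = (n - 5)*(n + 2)*(n + 3)*(n - 2)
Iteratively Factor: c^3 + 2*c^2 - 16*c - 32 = (c + 4)*(c^2 - 2*c - 8) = (c + 2)*(c + 4)*(c - 4)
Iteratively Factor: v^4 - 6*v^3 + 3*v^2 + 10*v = (v + 1)*(v^3 - 7*v^2 + 10*v) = (v - 5)*(v + 1)*(v^2 - 2*v) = (v - 5)*(v - 2)*(v + 1)*(v)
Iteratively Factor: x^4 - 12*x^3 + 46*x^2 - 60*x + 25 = (x - 1)*(x^3 - 11*x^2 + 35*x - 25) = (x - 5)*(x - 1)*(x^2 - 6*x + 5) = (x - 5)*(x - 1)^2*(x - 5)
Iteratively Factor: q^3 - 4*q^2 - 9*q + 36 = (q - 3)*(q^2 - q - 12) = (q - 4)*(q - 3)*(q + 3)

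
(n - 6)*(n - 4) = n^2 - 10*n + 24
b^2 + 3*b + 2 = (b + 1)*(b + 2)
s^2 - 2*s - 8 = (s - 4)*(s + 2)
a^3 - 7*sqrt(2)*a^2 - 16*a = a*(a - 8*sqrt(2))*(a + sqrt(2))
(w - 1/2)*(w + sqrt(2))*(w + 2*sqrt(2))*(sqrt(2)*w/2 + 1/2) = sqrt(2)*w^4/2 - sqrt(2)*w^3/4 + 7*w^3/2 - 7*w^2/4 + 7*sqrt(2)*w^2/2 - 7*sqrt(2)*w/4 + 2*w - 1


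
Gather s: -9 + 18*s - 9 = 18*s - 18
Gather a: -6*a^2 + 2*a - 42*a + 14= -6*a^2 - 40*a + 14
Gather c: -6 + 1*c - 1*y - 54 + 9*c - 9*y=10*c - 10*y - 60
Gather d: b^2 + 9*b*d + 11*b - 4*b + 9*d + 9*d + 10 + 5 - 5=b^2 + 7*b + d*(9*b + 18) + 10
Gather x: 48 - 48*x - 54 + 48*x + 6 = 0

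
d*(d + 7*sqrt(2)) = d^2 + 7*sqrt(2)*d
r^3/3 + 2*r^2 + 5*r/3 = r*(r/3 + 1/3)*(r + 5)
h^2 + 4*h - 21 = (h - 3)*(h + 7)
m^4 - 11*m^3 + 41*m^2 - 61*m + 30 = (m - 5)*(m - 3)*(m - 2)*(m - 1)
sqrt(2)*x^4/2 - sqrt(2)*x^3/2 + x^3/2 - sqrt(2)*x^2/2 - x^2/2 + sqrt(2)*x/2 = x*(x - 1)*(x - sqrt(2)/2)*(sqrt(2)*x/2 + 1)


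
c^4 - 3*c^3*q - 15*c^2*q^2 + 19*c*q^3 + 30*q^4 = (c - 5*q)*(c - 2*q)*(c + q)*(c + 3*q)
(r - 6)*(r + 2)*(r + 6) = r^3 + 2*r^2 - 36*r - 72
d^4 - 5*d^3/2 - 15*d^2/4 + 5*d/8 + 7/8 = (d - 7/2)*(d - 1/2)*(d + 1/2)*(d + 1)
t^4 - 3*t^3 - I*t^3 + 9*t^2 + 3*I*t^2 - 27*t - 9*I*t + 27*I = (t - 3)*(t - 3*I)*(t - I)*(t + 3*I)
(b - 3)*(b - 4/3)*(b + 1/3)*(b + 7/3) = b^4 - 5*b^3/3 - 61*b^2/9 + 197*b/27 + 28/9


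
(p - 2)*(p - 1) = p^2 - 3*p + 2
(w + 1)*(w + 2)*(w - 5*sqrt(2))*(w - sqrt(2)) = w^4 - 6*sqrt(2)*w^3 + 3*w^3 - 18*sqrt(2)*w^2 + 12*w^2 - 12*sqrt(2)*w + 30*w + 20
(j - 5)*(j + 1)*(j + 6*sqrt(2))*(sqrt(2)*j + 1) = sqrt(2)*j^4 - 4*sqrt(2)*j^3 + 13*j^3 - 52*j^2 + sqrt(2)*j^2 - 65*j - 24*sqrt(2)*j - 30*sqrt(2)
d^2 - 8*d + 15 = (d - 5)*(d - 3)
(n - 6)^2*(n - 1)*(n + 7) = n^4 - 6*n^3 - 43*n^2 + 300*n - 252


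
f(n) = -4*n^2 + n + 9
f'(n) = 1 - 8*n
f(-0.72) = 6.21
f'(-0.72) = 6.76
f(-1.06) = 3.45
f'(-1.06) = 9.48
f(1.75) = -1.50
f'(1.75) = -13.00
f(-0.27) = 8.44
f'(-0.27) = 3.16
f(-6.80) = -182.76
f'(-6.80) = 55.40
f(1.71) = -0.99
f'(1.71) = -12.68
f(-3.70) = -49.46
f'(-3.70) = 30.60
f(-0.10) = 8.86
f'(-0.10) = 1.80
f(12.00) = -555.00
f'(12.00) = -95.00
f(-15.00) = -906.00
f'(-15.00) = 121.00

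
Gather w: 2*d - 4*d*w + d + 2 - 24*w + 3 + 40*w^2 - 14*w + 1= 3*d + 40*w^2 + w*(-4*d - 38) + 6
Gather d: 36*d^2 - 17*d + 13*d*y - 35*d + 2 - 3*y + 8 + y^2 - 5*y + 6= 36*d^2 + d*(13*y - 52) + y^2 - 8*y + 16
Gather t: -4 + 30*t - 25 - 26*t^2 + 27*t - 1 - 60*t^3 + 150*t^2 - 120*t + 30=-60*t^3 + 124*t^2 - 63*t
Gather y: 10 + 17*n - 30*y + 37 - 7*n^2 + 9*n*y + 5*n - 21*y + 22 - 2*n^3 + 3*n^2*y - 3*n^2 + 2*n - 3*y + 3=-2*n^3 - 10*n^2 + 24*n + y*(3*n^2 + 9*n - 54) + 72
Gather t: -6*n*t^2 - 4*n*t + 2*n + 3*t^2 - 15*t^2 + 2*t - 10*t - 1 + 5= 2*n + t^2*(-6*n - 12) + t*(-4*n - 8) + 4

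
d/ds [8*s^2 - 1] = 16*s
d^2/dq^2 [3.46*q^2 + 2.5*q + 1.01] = 6.92000000000000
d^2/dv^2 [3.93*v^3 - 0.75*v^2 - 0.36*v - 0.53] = 23.58*v - 1.5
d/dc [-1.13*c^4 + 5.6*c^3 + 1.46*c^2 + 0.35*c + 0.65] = -4.52*c^3 + 16.8*c^2 + 2.92*c + 0.35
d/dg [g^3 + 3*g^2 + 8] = 3*g*(g + 2)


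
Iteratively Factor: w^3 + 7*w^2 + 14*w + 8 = (w + 2)*(w^2 + 5*w + 4) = (w + 2)*(w + 4)*(w + 1)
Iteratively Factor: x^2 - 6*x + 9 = (x - 3)*(x - 3)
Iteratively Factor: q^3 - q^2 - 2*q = (q)*(q^2 - q - 2) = q*(q + 1)*(q - 2)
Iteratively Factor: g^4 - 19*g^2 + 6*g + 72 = (g + 2)*(g^3 - 2*g^2 - 15*g + 36) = (g + 2)*(g + 4)*(g^2 - 6*g + 9) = (g - 3)*(g + 2)*(g + 4)*(g - 3)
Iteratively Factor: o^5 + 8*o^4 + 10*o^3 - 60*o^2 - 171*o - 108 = (o + 3)*(o^4 + 5*o^3 - 5*o^2 - 45*o - 36) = (o - 3)*(o + 3)*(o^3 + 8*o^2 + 19*o + 12) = (o - 3)*(o + 3)^2*(o^2 + 5*o + 4) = (o - 3)*(o + 3)^2*(o + 4)*(o + 1)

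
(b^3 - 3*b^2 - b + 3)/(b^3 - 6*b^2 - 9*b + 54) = (b^2 - 1)/(b^2 - 3*b - 18)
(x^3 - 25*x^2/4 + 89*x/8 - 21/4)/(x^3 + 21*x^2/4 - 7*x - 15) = (8*x^2 - 34*x + 21)/(2*(4*x^2 + 29*x + 30))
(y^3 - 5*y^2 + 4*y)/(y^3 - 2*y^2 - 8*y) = (y - 1)/(y + 2)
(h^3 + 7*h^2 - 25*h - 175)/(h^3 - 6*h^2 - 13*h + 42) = (h^3 + 7*h^2 - 25*h - 175)/(h^3 - 6*h^2 - 13*h + 42)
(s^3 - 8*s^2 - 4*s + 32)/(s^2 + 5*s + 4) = (s^3 - 8*s^2 - 4*s + 32)/(s^2 + 5*s + 4)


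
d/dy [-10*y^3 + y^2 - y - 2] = -30*y^2 + 2*y - 1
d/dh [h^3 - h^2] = h*(3*h - 2)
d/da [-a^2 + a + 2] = 1 - 2*a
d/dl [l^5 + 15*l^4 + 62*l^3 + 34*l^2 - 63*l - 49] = 5*l^4 + 60*l^3 + 186*l^2 + 68*l - 63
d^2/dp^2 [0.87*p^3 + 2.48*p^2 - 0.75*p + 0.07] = 5.22*p + 4.96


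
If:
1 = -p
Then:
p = -1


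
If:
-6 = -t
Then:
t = 6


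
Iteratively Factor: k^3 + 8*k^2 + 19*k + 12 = (k + 4)*(k^2 + 4*k + 3) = (k + 1)*(k + 4)*(k + 3)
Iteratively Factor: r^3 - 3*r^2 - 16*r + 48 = (r - 3)*(r^2 - 16) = (r - 4)*(r - 3)*(r + 4)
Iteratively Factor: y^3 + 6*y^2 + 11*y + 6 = (y + 3)*(y^2 + 3*y + 2) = (y + 1)*(y + 3)*(y + 2)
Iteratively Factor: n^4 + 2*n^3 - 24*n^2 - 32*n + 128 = (n - 4)*(n^3 + 6*n^2 - 32) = (n - 4)*(n + 4)*(n^2 + 2*n - 8) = (n - 4)*(n + 4)^2*(n - 2)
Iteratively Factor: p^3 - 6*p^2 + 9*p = (p - 3)*(p^2 - 3*p) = (p - 3)^2*(p)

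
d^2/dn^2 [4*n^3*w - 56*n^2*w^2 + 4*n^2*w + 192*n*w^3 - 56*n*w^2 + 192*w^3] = 8*w*(3*n - 14*w + 1)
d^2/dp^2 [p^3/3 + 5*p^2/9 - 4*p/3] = 2*p + 10/9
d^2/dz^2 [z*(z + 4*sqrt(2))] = 2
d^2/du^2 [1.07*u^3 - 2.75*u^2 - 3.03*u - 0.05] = 6.42*u - 5.5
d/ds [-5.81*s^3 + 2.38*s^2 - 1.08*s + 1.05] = -17.43*s^2 + 4.76*s - 1.08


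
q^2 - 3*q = q*(q - 3)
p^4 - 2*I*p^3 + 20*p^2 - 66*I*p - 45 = (p - 3*I)^2*(p - I)*(p + 5*I)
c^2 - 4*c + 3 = (c - 3)*(c - 1)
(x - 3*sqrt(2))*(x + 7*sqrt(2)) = x^2 + 4*sqrt(2)*x - 42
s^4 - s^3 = s^3*(s - 1)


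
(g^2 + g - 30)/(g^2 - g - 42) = (g - 5)/(g - 7)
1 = 1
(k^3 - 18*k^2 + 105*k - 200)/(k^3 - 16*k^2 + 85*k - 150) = (k - 8)/(k - 6)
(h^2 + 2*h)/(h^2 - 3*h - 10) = h/(h - 5)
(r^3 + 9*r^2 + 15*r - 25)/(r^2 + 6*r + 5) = (r^2 + 4*r - 5)/(r + 1)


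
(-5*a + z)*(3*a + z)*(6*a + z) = -90*a^3 - 27*a^2*z + 4*a*z^2 + z^3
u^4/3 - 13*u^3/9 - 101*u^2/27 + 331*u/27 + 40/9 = (u/3 + 1)*(u - 5)*(u - 8/3)*(u + 1/3)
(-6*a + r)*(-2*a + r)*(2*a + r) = 24*a^3 - 4*a^2*r - 6*a*r^2 + r^3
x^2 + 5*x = x*(x + 5)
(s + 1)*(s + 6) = s^2 + 7*s + 6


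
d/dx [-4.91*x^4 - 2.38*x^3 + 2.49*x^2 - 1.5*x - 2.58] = -19.64*x^3 - 7.14*x^2 + 4.98*x - 1.5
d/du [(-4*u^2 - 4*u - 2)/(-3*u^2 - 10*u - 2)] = 4*(7*u^2 + u - 3)/(9*u^4 + 60*u^3 + 112*u^2 + 40*u + 4)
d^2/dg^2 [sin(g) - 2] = -sin(g)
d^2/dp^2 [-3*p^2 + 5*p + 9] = -6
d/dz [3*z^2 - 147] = 6*z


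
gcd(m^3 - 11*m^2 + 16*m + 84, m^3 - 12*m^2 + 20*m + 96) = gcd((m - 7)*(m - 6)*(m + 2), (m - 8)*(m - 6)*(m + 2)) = m^2 - 4*m - 12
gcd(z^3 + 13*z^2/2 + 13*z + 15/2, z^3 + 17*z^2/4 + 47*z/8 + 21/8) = z + 1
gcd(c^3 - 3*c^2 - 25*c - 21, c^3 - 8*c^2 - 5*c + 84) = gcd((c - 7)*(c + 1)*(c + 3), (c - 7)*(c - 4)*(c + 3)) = c^2 - 4*c - 21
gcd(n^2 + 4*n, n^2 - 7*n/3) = n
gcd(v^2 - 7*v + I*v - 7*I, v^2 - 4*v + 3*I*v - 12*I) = 1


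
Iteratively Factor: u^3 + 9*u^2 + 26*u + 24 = (u + 4)*(u^2 + 5*u + 6) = (u + 2)*(u + 4)*(u + 3)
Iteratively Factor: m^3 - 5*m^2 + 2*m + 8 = (m - 4)*(m^2 - m - 2) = (m - 4)*(m - 2)*(m + 1)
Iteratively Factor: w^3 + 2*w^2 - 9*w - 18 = (w - 3)*(w^2 + 5*w + 6) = (w - 3)*(w + 3)*(w + 2)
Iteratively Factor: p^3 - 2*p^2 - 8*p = (p + 2)*(p^2 - 4*p) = p*(p + 2)*(p - 4)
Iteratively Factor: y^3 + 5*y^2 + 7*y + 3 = (y + 1)*(y^2 + 4*y + 3) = (y + 1)*(y + 3)*(y + 1)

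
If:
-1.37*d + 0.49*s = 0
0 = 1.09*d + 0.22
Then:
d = -0.20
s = -0.56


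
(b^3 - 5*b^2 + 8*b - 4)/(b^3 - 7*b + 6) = (b - 2)/(b + 3)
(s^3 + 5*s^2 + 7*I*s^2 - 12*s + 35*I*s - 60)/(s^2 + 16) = (s^2 + s*(5 + 3*I) + 15*I)/(s - 4*I)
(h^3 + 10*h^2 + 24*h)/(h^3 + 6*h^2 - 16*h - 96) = h/(h - 4)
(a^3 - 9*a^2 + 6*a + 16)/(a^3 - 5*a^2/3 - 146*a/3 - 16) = 3*(a^2 - a - 2)/(3*a^2 + 19*a + 6)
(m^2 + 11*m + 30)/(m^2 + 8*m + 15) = (m + 6)/(m + 3)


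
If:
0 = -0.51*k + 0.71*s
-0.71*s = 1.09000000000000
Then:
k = -2.14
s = -1.54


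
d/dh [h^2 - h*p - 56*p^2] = 2*h - p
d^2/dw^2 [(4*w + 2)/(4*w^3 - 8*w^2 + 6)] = 4*(2*w^2*(2*w + 1)*(3*w - 4)^2 + (-6*w^2 + 8*w - (2*w + 1)*(3*w - 2))*(2*w^3 - 4*w^2 + 3))/(2*w^3 - 4*w^2 + 3)^3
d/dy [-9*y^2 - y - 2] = -18*y - 1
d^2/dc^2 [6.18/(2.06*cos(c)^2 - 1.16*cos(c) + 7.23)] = (-104.901792*(1 - cos(c)^2)^2 + 44.303184*cos(c)^3 + 307.408032*cos(c)^2 - 140.436792*cos(c) - 62.5539600000001)/(2.06*cos(c)^2 - 1.16*cos(c) + 7.23)^3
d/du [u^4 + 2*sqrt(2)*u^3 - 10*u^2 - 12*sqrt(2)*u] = 4*u^3 + 6*sqrt(2)*u^2 - 20*u - 12*sqrt(2)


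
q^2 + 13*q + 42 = (q + 6)*(q + 7)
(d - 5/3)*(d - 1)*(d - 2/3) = d^3 - 10*d^2/3 + 31*d/9 - 10/9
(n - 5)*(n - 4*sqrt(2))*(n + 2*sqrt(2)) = n^3 - 5*n^2 - 2*sqrt(2)*n^2 - 16*n + 10*sqrt(2)*n + 80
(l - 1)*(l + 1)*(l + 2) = l^3 + 2*l^2 - l - 2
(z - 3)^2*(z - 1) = z^3 - 7*z^2 + 15*z - 9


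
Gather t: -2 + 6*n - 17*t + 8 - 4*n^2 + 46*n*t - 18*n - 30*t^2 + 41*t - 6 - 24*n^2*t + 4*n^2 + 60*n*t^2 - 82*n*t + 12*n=t^2*(60*n - 30) + t*(-24*n^2 - 36*n + 24)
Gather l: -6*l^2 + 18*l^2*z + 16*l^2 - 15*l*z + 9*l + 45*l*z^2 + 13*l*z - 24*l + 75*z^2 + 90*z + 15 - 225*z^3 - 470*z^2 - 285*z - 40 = l^2*(18*z + 10) + l*(45*z^2 - 2*z - 15) - 225*z^3 - 395*z^2 - 195*z - 25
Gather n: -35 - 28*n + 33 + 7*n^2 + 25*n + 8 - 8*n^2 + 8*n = -n^2 + 5*n + 6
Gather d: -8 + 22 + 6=20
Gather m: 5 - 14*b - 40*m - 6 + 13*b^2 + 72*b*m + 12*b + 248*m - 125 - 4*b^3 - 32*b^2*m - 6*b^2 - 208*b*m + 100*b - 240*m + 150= -4*b^3 + 7*b^2 + 98*b + m*(-32*b^2 - 136*b - 32) + 24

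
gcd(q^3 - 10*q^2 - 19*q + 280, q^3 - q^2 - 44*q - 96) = q - 8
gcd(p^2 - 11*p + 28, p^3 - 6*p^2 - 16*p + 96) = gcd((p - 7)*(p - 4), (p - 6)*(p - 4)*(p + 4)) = p - 4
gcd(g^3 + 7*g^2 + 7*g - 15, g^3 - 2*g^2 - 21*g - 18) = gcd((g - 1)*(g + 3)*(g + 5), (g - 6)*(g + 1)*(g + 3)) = g + 3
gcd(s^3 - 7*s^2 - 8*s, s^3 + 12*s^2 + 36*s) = s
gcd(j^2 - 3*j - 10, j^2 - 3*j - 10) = j^2 - 3*j - 10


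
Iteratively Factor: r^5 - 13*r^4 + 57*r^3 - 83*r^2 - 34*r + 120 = (r - 2)*(r^4 - 11*r^3 + 35*r^2 - 13*r - 60) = (r - 4)*(r - 2)*(r^3 - 7*r^2 + 7*r + 15) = (r - 5)*(r - 4)*(r - 2)*(r^2 - 2*r - 3) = (r - 5)*(r - 4)*(r - 2)*(r + 1)*(r - 3)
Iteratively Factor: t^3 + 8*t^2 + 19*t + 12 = (t + 1)*(t^2 + 7*t + 12) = (t + 1)*(t + 4)*(t + 3)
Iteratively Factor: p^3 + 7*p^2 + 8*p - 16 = (p + 4)*(p^2 + 3*p - 4) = (p - 1)*(p + 4)*(p + 4)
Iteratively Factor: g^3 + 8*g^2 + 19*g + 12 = (g + 4)*(g^2 + 4*g + 3) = (g + 1)*(g + 4)*(g + 3)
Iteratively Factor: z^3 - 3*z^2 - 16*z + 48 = (z - 3)*(z^2 - 16) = (z - 4)*(z - 3)*(z + 4)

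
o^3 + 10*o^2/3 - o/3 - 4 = (o - 1)*(o + 4/3)*(o + 3)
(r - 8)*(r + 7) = r^2 - r - 56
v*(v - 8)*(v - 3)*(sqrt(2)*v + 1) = sqrt(2)*v^4 - 11*sqrt(2)*v^3 + v^3 - 11*v^2 + 24*sqrt(2)*v^2 + 24*v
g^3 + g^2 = g^2*(g + 1)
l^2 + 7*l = l*(l + 7)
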